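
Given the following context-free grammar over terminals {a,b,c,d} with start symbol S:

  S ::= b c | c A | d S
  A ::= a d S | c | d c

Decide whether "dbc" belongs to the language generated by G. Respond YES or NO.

CNF form of G:
  S -> T1 S | T2 A | T3 T2
  A -> T0 X4 | T1 T2 | c
  T0 -> a
  T1 -> d
  T2 -> c
  T3 -> b
  X4 -> T1 S

Fill CYK table bottom-up:
  [0..0]={T1}  "d"  orig:{}
  [1..1]={T3}  "b"  orig:{}
  [2..2]={A,T2}  "c"  orig:{A}
  [0..1]=∅  "db"
  [1..2]={S}  "bc"
  [0..2]={S,X4}  "dbc"  orig:{S}

S ∈ T[0,2] ⇒ YES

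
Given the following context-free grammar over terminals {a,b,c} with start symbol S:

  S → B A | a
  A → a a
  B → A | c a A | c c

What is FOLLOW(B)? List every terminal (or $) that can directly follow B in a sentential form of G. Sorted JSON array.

FIRST iteration:
pass 1:
  A via A→a a: +{a}
  B via B→A: +{a}
  B via B→c a A: +{c}
  S via S→B A: +{a,c}
  FIRST[S]={a,c}  FIRST[A]={a}  FIRST[B]={a,c}
pass 2: done
  FIRST[S]={a,c}  FIRST[A]={a}  FIRST[B]={a,c}

FOLLOW sets:
seed FOLLOW(S) with $
round 1:
  S→B A: FOLLOW(B) ⊇ FIRST(A) = {a}; new: +{a}
  S→B A: FOLLOW(A) ⊇ FOLLOW(S) ⊇ {$}; new: +{$}
  S: {$}  A: {$}  B: {a}
round 2:
  B→A: FOLLOW(A) ⊇ FOLLOW(B) ⊇ {a}; new: +{a}
  S: {$}  A: {$,a}  B: {a}
round 3: (stable)
  S: {$}  A: {$,a}  B: {a}

FOLLOW(B) = ["a"]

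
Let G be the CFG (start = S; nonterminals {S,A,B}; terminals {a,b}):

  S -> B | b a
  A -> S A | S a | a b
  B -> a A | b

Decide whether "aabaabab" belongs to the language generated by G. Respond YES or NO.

CNF form of G:
  S -> T0 A | T1 T0 | b
  A -> S A | S T0 | T0 T1
  B -> T0 A | b
  T0 -> a
  T1 -> b

Fill CYK table bottom-up:
  T[0,0] 'a' = {T0}  orig:{}
  T[1,1] 'a' = {T0}  orig:{}
  T[2,2] 'b' = {B,S,T1}  orig:{B,S}
  T[3,3] 'a' = {T0}  orig:{}
  T[4,4] 'a' = {T0}  orig:{}
  T[5,5] 'b' = {B,S,T1}  orig:{B,S}
  T[6,6] 'a' = {T0}  orig:{}
  T[7,7] 'b' = {B,S,T1}  orig:{B,S}
  T[0,1] 'aa' = ∅
  T[1,2] 'ab' = {A}
  T[2,3] 'ba' = {A,S}
  T[3,4] 'aa' = ∅
  T[4,5] 'ab' = {A}
  T[5,6] 'ba' = {A,S}
  T[6,7] 'ab' = {A}
  T[0,2] 'aab' = {B,S}
  T[1,3] 'aba' = {B,S}
  T[2,4] 'baa' = {A}
  T[3,5] 'aab' = {B,S}
  T[4,6] 'aba' = {B,S}
  T[5,7] 'bab' = {A}
  T[0,3] 'aaba' = {A}
  T[1,4] 'abaa' = {A,B,S}
  T[2,5] 'baab' = {A}
  T[3,6] 'aaba' = {A}
  T[4,7] 'abab' = {B,S}
  T[0,4] 'aabaa' = {B,S}
  T[1,5] 'abaab' = {A,B,S}
  T[2,6] 'baaba' = {A}
  T[3,7] 'aabab' = {A}
  T[0,5] 'aabaab' = {B,S}
  T[1,6] 'abaaba' = {A,B,S}
  T[2,7] 'baabab' = {A}
  T[0,6] 'aabaaba' = {A,B,S}
  T[1,7] 'abaabab' = {A,B,S}
  T[0,7] 'aabaabab' = {A,B,S}

S ∈ T[0,7] ⇒ YES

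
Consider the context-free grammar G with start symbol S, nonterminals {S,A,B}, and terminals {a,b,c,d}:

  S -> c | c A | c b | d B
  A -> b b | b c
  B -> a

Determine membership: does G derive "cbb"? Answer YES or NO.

CNF form of G:
  S -> T1 A | T1 T0 | T2 B | c
  A -> T0 T0 | T0 T1
  B -> a
  T0 -> b
  T1 -> c
  T2 -> d

Fill CYK table bottom-up:
  cell(0,0) c: {S,T1}  orig:{S}
  cell(1,1) b: {T0}  orig:{}
  cell(2,2) b: {T0}  orig:{}
  cell(0,1) cb: {S}
  cell(1,2) bb: {A}
  cell(0,2) cbb: {S}

S ∈ T[0,2] ⇒ YES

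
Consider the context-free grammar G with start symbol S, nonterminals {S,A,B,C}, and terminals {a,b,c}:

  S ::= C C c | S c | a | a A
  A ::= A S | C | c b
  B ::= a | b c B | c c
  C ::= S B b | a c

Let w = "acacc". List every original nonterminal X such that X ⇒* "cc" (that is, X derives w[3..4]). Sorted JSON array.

CNF form of G:
  S -> C X6 | S T2 | T1 A | a
  A -> A S | S X3 | T1 T2 | T2 T0
  B -> T0 X4 | T2 T2 | a
  C -> S X5 | T1 T2
  T0 -> b
  T1 -> a
  T2 -> c
  X3 -> B T0
  X4 -> T2 B
  X5 -> B T0
  X6 -> C T2

CYK fill, restricted to cells inside w[3..4]:
  cell(3,3) c: {T2}  orig:{}
  cell(4,4) c: {T2}  orig:{}
  cell(3,4) cc: {B}

Original NTs in T[3,4] deriving "cc": ["B"]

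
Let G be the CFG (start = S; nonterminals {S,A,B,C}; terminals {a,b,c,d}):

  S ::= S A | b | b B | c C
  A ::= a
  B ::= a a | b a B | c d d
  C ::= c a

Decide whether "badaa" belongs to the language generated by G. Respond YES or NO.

Convert to CNF:
  S -> S A | T1 B | T2 C | b
  A -> a
  B -> T0 T0 | T1 X4 | T2 X5
  C -> T2 T0
  T0 -> a
  T1 -> b
  T2 -> c
  T3 -> d
  X4 -> T0 B
  X5 -> T3 T3

Fill CYK table bottom-up:
  cell(0,0) b: {S,T1}  orig:{S}
  cell(1,1) a: {A,T0}  orig:{A}
  cell(2,2) d: {T3}  orig:{}
  cell(3,3) a: {A,T0}  orig:{A}
  cell(4,4) a: {A,T0}  orig:{A}
  cell(0,1) ba: {S}
  cell(1,2) ad: ∅
  cell(2,3) da: ∅
  cell(3,4) aa: {B}
  cell(0,2) bad: ∅
  cell(1,3) ada: ∅
  cell(2,4) daa: ∅
  cell(0,3) bada: ∅
  cell(1,4) adaa: ∅
  cell(0,4) badaa: ∅

S ∉ T[0,4] ⇒ NO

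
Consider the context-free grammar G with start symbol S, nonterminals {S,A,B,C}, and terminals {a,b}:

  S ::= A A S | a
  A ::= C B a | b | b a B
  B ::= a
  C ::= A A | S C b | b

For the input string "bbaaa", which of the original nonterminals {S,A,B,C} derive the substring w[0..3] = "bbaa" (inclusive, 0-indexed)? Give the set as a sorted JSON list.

Convert to CNF:
  S -> A X5 | a
  A -> C X2 | T1 X3 | b
  B -> a
  C -> A A | S X4 | b
  T0 -> a
  T1 -> b
  X2 -> B T0
  X3 -> T0 B
  X4 -> C T1
  X5 -> A S

CYK fill, restricted to cells inside w[0..3]:
  cell(0,0) b: {A,C,T1}  orig:{A,C}
  cell(1,1) b: {A,C,T1}  orig:{A,C}
  cell(2,2) a: {B,S,T0}  orig:{B,S}
  cell(3,3) a: {B,S,T0}  orig:{B,S}
  cell(0,1) bb: {C,X4}  orig:{C}
  cell(1,2) ba: {X5}  orig:{}
  cell(2,3) aa: {X2,X3}  orig:{}
  cell(0,2) bba: {S}
  cell(1,3) baa: {A}
  cell(0,3) bbaa: {A,C}

Original NTs in T[0,3] deriving "bbaa": ["A", "C"]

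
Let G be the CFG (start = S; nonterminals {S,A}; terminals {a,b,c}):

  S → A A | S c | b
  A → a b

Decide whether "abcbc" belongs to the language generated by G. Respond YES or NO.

CNF form of G:
  S -> A A | S T2 | b
  A -> T0 T1
  T0 -> a
  T1 -> b
  T2 -> c

CYK fill:
  [0..0]={T0}  "a"  orig:{}
  [1..1]={S,T1}  "b"  orig:{S}
  [2..2]={T2}  "c"  orig:{}
  [3..3]={S,T1}  "b"  orig:{S}
  [4..4]={T2}  "c"  orig:{}
  [0..1]={A}  "ab"
  [1..2]={S}  "bc"
  [2..3]=∅  "cb"
  [3..4]={S}  "bc"
  [0..2]=∅  "abc"
  [1..3]=∅  "bcb"
  [2..4]=∅  "cbc"
  [0..3]=∅  "abcb"
  [1..4]=∅  "bcbc"
  [0..4]=∅  "abcbc"

S ∉ T[0,4] ⇒ NO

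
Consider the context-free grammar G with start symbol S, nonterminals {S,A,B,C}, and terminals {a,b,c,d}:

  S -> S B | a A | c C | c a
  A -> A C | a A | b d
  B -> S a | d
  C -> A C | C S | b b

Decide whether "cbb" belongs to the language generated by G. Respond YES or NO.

CNF form of G:
  S -> S B | T0 A | T3 C | T3 T0
  A -> A C | T0 A | T1 T2
  B -> S T0 | d
  C -> A C | C S | T1 T1
  T0 -> a
  T1 -> b
  T2 -> d
  T3 -> c

CYK fill:
  T[0,0] 'c' = {T3}  orig:{}
  T[1,1] 'b' = {T1}  orig:{}
  T[2,2] 'b' = {T1}  orig:{}
  T[0,1] 'cb' = ∅
  T[1,2] 'bb' = {C}
  T[0,2] 'cbb' = {S}

S ∈ T[0,2] ⇒ YES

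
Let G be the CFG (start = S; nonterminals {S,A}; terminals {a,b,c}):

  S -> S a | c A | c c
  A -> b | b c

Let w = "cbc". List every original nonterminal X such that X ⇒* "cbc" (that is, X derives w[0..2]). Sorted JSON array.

CNF form of G:
  S -> S T2 | T1 A | T1 T1
  A -> T0 T1 | b
  T0 -> b
  T1 -> c
  T2 -> a

Fill CYK table bottom-up — only the sub-triangle for w[0..2]:
  [0..0]={T1}  "c"  orig:{}
  [1..1]={A,T0}  "b"  orig:{A}
  [2..2]={T1}  "c"  orig:{}
  [0..1]={S}  "cb"
  [1..2]={A}  "bc"
  [0..2]={S}  "cbc"

Original NTs in T[0,2] deriving "cbc": ["S"]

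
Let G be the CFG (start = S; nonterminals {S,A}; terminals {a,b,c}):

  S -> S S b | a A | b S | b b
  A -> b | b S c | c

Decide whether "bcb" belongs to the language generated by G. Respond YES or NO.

CNF form of G:
  S -> S X4 | T0 S | T0 T0 | T2 A
  A -> T0 X3 | b | c
  T0 -> b
  T1 -> c
  T2 -> a
  X3 -> S T1
  X4 -> S T0

Fill CYK table bottom-up:
  [0..0]={A,T0}  "b"  orig:{A}
  [1..1]={A,T1}  "c"  orig:{A}
  [2..2]={A,T0}  "b"  orig:{A}
  [0..1]=∅  "bc"
  [1..2]=∅  "cb"
  [0..2]=∅  "bcb"

S ∉ T[0,2] ⇒ NO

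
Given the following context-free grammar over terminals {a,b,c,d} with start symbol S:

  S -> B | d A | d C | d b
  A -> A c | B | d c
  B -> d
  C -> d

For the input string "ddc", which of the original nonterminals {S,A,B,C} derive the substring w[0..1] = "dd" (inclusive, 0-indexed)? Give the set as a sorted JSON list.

Convert to CNF:
  S -> T1 A | T1 C | T1 T2 | d
  A -> A T0 | T1 T0 | d
  B -> d
  C -> d
  T0 -> c
  T1 -> d
  T2 -> b

CYK table (by increasing span) — only the sub-triangle for w[0..1]:
  T[0,0] 'd' = {A,B,C,S,T1}  orig:{A,B,C,S}
  T[1,1] 'd' = {A,B,C,S,T1}  orig:{A,B,C,S}
  T[0,1] 'dd' = {S}

Original NTs in T[0,1] deriving "dd": ["S"]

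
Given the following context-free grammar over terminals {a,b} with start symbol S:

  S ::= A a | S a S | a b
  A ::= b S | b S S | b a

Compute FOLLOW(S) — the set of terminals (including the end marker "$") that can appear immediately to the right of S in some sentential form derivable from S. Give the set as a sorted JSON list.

FIRST iteration:
[1]
  A via A→b S: +{b}
  S via S→A a: +{b}
  S via S→a b: +{a}
  FIRST(S)={a,b}  FIRST(A)={b}
[2] done
  FIRST(S)={a,b}  FIRST(A)={b}

FOLLOW sets:
seed FOLLOW(S) with $
[1]
  A→b S S: FOLLOW(S) ⊇ FIRST(S) = {a,b}; new: +{a,b}
  S→A a: FOLLOW(A) ⊇ FIRST(a) = {a}; new: +{a}
  FOLLOW[S]={$,a,b}  FOLLOW[A]={a}
[2] — fixpoint
  FOLLOW[S]={$,a,b}  FOLLOW[A]={a}

FOLLOW(S) = ["$", "a", "b"]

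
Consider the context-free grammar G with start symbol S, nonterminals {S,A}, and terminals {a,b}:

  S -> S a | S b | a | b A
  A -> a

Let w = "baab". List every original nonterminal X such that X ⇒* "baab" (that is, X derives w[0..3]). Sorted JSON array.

Convert to CNF:
  S -> S T0 | S T1 | T1 A | a
  A -> a
  T0 -> a
  T1 -> b

CYK fill (cells [i..j] with 0 ≤ i ≤ j ≤ 3 only):
  cell(0,0) b: {T1}  orig:{}
  cell(1,1) a: {A,S,T0}  orig:{A,S}
  cell(2,2) a: {A,S,T0}  orig:{A,S}
  cell(3,3) b: {T1}  orig:{}
  cell(0,1) ba: {S}
  cell(1,2) aa: {S}
  cell(2,3) ab: {S}
  cell(0,2) baa: {S}
  cell(1,3) aab: {S}
  cell(0,3) baab: {S}

Original NTs in T[0,3] deriving "baab": ["S"]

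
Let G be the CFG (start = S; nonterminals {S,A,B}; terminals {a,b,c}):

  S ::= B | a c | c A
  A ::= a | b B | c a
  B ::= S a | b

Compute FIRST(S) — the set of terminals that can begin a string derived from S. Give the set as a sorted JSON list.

FIRST iteration:
iter 1:
  A via A→a: +{a}
  A via A→b B: +{b}
  A via A→c a: +{c}
  B via B→b: +{b}
  S via S→B: +{b}
  S via S→a c: +{a}
  S via S→c A: +{c}
  FIRST[S]={a,b,c}  FIRST[A]={a,b,c}  FIRST[B]={b}
iter 2:
  B via B→S a: +{a,c}
  FIRST[S]={a,b,c}  FIRST[A]={a,b,c}  FIRST[B]={a,b,c}
iter 3: done
  FIRST[S]={a,b,c}  FIRST[A]={a,b,c}  FIRST[B]={a,b,c}

FIRST(S) = ["a", "b", "c"]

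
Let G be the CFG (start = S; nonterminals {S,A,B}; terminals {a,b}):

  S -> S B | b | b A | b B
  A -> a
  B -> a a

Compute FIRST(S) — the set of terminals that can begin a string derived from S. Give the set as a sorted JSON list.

Compute FIRST by fixpoint:
[1]
  A via A→a: +{a}
  B via B→a a: +{a}
  S via S→b: +{b}
  FIRST(S)={b}  FIRST(A)={a}  FIRST(B)={a}
[2] — fixpoint
  FIRST(S)={b}  FIRST(A)={a}  FIRST(B)={a}

FIRST(S) = ["b"]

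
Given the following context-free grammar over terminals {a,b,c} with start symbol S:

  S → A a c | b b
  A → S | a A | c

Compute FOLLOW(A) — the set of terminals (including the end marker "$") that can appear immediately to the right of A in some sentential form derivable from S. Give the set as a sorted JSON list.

FIRST sets, iterate to fixpoint:
pass 1:
  A via A→a A: +{a}
  A via A→c: +{c}
  S via S→A a c: +{a,c}
  S via S→b b: +{b}
  FIRST[S]={a,b,c}  FIRST[A]={a,c}
pass 2:
  A via A→S: +{b}
  FIRST[S]={a,b,c}  FIRST[A]={a,b,c}
pass 3: (no change)
  FIRST[S]={a,b,c}  FIRST[A]={a,b,c}

Compute FOLLOW by fixpoint:
FOLLOW(S) := {$}
[1]
  S→A a c: FOLLOW(A) ⊇ FIRST(a) = {a}; new: +{a}
  FOLLOW[S]={$}  FOLLOW[A]={a}
[2]
  A→S: FOLLOW(S) ⊇ FOLLOW(A) ⊇ {a}; new: +{a}
  FOLLOW[S]={$,a}  FOLLOW[A]={a}
[3] — fixpoint
  FOLLOW[S]={$,a}  FOLLOW[A]={a}

FOLLOW(A) = ["a"]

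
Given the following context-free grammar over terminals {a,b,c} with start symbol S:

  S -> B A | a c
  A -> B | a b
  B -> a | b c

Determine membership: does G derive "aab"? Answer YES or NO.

CNF form of G:
  S -> B A | T0 T2
  A -> T0 T1 | T1 T2 | a
  B -> T1 T2 | a
  T0 -> a
  T1 -> b
  T2 -> c

Fill CYK table bottom-up:
  cell(0,0) a: {A,B,T0}  orig:{A,B}
  cell(1,1) a: {A,B,T0}  orig:{A,B}
  cell(2,2) b: {T1}  orig:{}
  cell(0,1) aa: {S}
  cell(1,2) ab: {A}
  cell(0,2) aab: {S}

S ∈ T[0,2] ⇒ YES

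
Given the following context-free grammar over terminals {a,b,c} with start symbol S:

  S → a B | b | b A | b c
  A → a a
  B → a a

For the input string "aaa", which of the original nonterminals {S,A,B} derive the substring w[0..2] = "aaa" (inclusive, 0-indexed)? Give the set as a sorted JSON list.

Convert to CNF:
  S -> T0 B | T1 A | T1 T2 | b
  A -> T0 T0
  B -> T0 T0
  T0 -> a
  T1 -> b
  T2 -> c

Fill CYK table bottom-up (cells [i..j] with 0 ≤ i ≤ j ≤ 2 only):
  [0..0]={T0}  "a"  orig:{}
  [1..1]={T0}  "a"  orig:{}
  [2..2]={T0}  "a"  orig:{}
  [0..1]={A,B}  "aa"
  [1..2]={A,B}  "aa"
  [0..2]={S}  "aaa"

Original NTs in T[0,2] deriving "aaa": ["S"]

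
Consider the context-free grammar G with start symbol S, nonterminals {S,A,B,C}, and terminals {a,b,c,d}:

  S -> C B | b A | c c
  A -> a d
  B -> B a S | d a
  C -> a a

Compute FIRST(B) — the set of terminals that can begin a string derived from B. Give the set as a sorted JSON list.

FIRST iteration:
[1]
  A via A→a d: +{a}
  B via B→d a: +{d}
  C via C→a a: +{a}
  S via S→C B: +{a}
  S via S→b A: +{b}
  S via S→c c: +{c}
  FIRST[S]={a,b,c}  FIRST[A]={a}  FIRST[B]={d}  FIRST[C]={a}
[2] (no change)
  FIRST[S]={a,b,c}  FIRST[A]={a}  FIRST[B]={d}  FIRST[C]={a}

FIRST(B) = ["d"]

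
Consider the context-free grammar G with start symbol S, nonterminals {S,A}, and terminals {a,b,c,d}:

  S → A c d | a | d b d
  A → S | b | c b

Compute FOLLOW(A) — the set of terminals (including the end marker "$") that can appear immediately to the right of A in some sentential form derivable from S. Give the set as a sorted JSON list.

Compute FIRST by fixpoint:
[1]
  A via A→b: +{b}
  A via A→c b: +{c}
  S via S→A c d: +{b,c}
  S via S→a: +{a}
  S via S→d b d: +{d}
  FIRST[S]={a,b,c,d}  FIRST[A]={b,c}
[2]
  A via A→S: +{a,d}
  FIRST[S]={a,b,c,d}  FIRST[A]={a,b,c,d}
[3] — fixpoint
  FIRST[S]={a,b,c,d}  FIRST[A]={a,b,c,d}

FOLLOW sets:
FOLLOW(S) := {$}
[1]
  S→A c d: FOLLOW(A) ⊇ FIRST(c) = {c}; new: +{c}
  FOLLOW[S]={$}  FOLLOW[A]={c}
[2]
  A→S: FOLLOW(S) ⊇ FOLLOW(A) ⊇ {c}; new: +{c}
  FOLLOW[S]={$,c}  FOLLOW[A]={c}
[3] — fixpoint
  FOLLOW[S]={$,c}  FOLLOW[A]={c}

FOLLOW(A) = ["c"]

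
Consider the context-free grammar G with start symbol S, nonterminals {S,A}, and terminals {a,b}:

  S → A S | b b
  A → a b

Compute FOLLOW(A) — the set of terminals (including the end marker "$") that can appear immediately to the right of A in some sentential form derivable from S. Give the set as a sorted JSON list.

FIRST sets, iterate to fixpoint:
iter 1:
  A via A→a b: +{a}
  S via S→A S: +{a}
  S via S→b b: +{b}
  S: {a,b}  A: {a}
iter 2: — fixpoint
  S: {a,b}  A: {a}

Compute FOLLOW by fixpoint:
seed FOLLOW(S) with $
round 1:
  S→A S: FOLLOW(A) ⊇ FIRST(S) = {a,b}; new: +{a,b}
  FOLLOW[S]={$}  FOLLOW[A]={a,b}
round 2: done
  FOLLOW[S]={$}  FOLLOW[A]={a,b}

FOLLOW(A) = ["a", "b"]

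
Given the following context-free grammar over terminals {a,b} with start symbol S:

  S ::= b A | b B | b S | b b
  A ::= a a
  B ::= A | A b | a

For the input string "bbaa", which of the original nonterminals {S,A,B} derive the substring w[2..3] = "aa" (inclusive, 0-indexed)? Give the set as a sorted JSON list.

CNF form of G:
  S -> T1 A | T1 B | T1 S | T1 T1
  A -> T0 T0
  B -> A T1 | T0 T0 | a
  T0 -> a
  T1 -> b

Fill CYK table bottom-up (cells [i..j] with 2 ≤ i ≤ j ≤ 3 only):
  T[2,2] 'a' = {B,T0}  orig:{B}
  T[3,3] 'a' = {B,T0}  orig:{B}
  T[2,3] 'aa' = {A,B}

Original NTs in T[2,3] deriving "aa": ["A", "B"]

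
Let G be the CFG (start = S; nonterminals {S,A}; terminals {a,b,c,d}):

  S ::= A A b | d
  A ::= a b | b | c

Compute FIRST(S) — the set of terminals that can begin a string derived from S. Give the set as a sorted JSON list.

FIRST iteration:
iter 1:
  A via A→a b: +{a}
  A via A→b: +{b}
  A via A→c: +{c}
  S via S→A A b: +{a,b,c}
  S via S→d: +{d}
  FIRST[S]={a,b,c,d}  FIRST[A]={a,b,c}
iter 2: (no change)
  FIRST[S]={a,b,c,d}  FIRST[A]={a,b,c}

FIRST(S) = ["a", "b", "c", "d"]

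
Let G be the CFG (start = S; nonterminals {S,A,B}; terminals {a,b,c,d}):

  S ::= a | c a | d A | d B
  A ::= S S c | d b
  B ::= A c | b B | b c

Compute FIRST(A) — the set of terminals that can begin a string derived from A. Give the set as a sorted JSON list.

Compute FIRST by fixpoint:
[1]
  A via A→d b: +{d}
  B via B→A c: +{d}
  B via B→b B: +{b}
  S via S→a: +{a}
  S via S→c a: +{c}
  S via S→d A: +{d}
  FIRST(S)={a,c,d}  FIRST(A)={d}  FIRST(B)={b,d}
[2]
  A via A→S S c: +{a,c}
  B via B→A c: +{a,c}
  FIRST(S)={a,c,d}  FIRST(A)={a,c,d}  FIRST(B)={a,b,c,d}
[3] (stable)
  FIRST(S)={a,c,d}  FIRST(A)={a,c,d}  FIRST(B)={a,b,c,d}

FIRST(A) = ["a", "c", "d"]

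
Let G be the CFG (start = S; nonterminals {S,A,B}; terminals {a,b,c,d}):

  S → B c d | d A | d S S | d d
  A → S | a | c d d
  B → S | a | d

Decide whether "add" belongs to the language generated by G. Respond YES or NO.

Convert to CNF:
  S -> B X7 | T1 A | T1 T1 | T1 X8
  A -> B X2 | T0 X3 | T1 A | T1 T1 | T1 X4 | a
  B -> B X5 | T1 A | T1 T1 | T1 X6 | a | d
  T0 -> c
  T1 -> d
  X2 -> T0 T1
  X3 -> T1 T1
  X4 -> S S
  X5 -> T0 T1
  X6 -> S S
  X7 -> T0 T1
  X8 -> S S

CYK table (by increasing span):
  cell(0,0) a: {A,B}
  cell(1,1) d: {B,T1}  orig:{B}
  cell(2,2) d: {B,T1}  orig:{B}
  cell(0,1) ad: ∅
  cell(1,2) dd: {A,B,S,X3}  orig:{A,B,S}
  cell(0,2) add: ∅

S ∉ T[0,2] ⇒ NO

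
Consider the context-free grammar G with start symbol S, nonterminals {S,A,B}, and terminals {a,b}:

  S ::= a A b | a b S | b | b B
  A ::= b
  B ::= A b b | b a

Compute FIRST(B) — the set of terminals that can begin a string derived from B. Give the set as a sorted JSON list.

Compute FIRST by fixpoint:
round 1:
  A via A→b: +{b}
  B via B→A b b: +{b}
  S via S→a A b: +{a}
  S via S→b: +{b}
  S: {a,b}  A: {b}  B: {b}
round 2: done
  S: {a,b}  A: {b}  B: {b}

FIRST(B) = ["b"]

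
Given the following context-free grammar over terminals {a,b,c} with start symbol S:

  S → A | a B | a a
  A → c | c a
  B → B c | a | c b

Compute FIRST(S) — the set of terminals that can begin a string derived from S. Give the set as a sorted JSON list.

FIRST iteration:
iter 1:
  A via A→c: +{c}
  B via B→a: +{a}
  B via B→c b: +{c}
  S via S→A: +{c}
  S via S→a B: +{a}
  FIRST(S)={a,c}  FIRST(A)={c}  FIRST(B)={a,c}
iter 2: — fixpoint
  FIRST(S)={a,c}  FIRST(A)={c}  FIRST(B)={a,c}

FIRST(S) = ["a", "c"]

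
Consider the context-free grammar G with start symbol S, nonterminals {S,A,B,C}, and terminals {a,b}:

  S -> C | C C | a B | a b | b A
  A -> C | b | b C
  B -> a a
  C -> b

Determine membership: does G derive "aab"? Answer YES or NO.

Convert to CNF:
  S -> C C | T0 A | T1 B | T1 T0 | b
  A -> T0 C | b
  B -> T1 T1
  C -> b
  T0 -> b
  T1 -> a

CYK table (by increasing span):
  T[0,0] 'a' = {T1}  orig:{}
  T[1,1] 'a' = {T1}  orig:{}
  T[2,2] 'b' = {A,C,S,T0}  orig:{A,C,S}
  T[0,1] 'aa' = {B}
  T[1,2] 'ab' = {S}
  T[0,2] 'aab' = ∅

S ∉ T[0,2] ⇒ NO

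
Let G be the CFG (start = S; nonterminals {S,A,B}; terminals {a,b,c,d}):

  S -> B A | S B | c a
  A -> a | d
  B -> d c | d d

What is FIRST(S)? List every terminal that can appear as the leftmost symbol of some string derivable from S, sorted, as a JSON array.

FIRST iteration:
[1]
  A via A→a: +{a}
  A via A→d: +{d}
  B via B→d c: +{d}
  S via S→B A: +{d}
  S via S→c a: +{c}
  FIRST(S)={c,d}  FIRST(A)={a,d}  FIRST(B)={d}
[2] — fixpoint
  FIRST(S)={c,d}  FIRST(A)={a,d}  FIRST(B)={d}

FIRST(S) = ["c", "d"]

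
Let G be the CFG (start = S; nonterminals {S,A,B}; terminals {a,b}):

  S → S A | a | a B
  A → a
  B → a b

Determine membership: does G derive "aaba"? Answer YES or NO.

CNF form of G:
  S -> S A | T0 B | a
  A -> a
  B -> T0 T1
  T0 -> a
  T1 -> b

CYK table (by increasing span):
  cell(0,0) a: {A,S,T0}  orig:{A,S}
  cell(1,1) a: {A,S,T0}  orig:{A,S}
  cell(2,2) b: {T1}  orig:{}
  cell(3,3) a: {A,S,T0}  orig:{A,S}
  cell(0,1) aa: {S}
  cell(1,2) ab: {B}
  cell(2,3) ba: ∅
  cell(0,2) aab: {S}
  cell(1,3) aba: ∅
  cell(0,3) aaba: {S}

S ∈ T[0,3] ⇒ YES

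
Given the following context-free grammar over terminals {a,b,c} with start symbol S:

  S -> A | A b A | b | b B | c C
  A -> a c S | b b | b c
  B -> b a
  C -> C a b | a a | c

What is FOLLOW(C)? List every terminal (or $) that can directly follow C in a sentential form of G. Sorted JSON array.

FIRST sets, iterate to fixpoint:
[1]
  A via A→a c S: +{a}
  A via A→b b: +{b}
  B via B→b a: +{b}
  C via C→a a: +{a}
  C via C→c: +{c}
  S via S→A: +{a,b}
  S via S→c C: +{c}
  S: {a,b,c}  A: {a,b}  B: {b}  C: {a,c}
[2] done
  S: {a,b,c}  A: {a,b}  B: {b}  C: {a,c}

FOLLOW iteration:
initialize: $ ∈ FOLLOW(S)
pass 1:
  C→C a b: FOLLOW(C) ⊇ FIRST(a) = {a}; new: +{a}
  S→A: FOLLOW(A) ⊇ FOLLOW(S) ⊇ {$}; new: +{$}
  S→A b A: FOLLOW(A) ⊇ FIRST(b) = {b}; new: +{b}
  S→b B: FOLLOW(B) ⊇ FOLLOW(S) ⊇ {$}; new: +{$}
  S→c C: FOLLOW(C) ⊇ FOLLOW(S) ⊇ {$}; new: +{$}
  FOLLOW(S)={$}  FOLLOW(A)={$,b}  FOLLOW(B)={$}  FOLLOW(C)={$,a}
pass 2:
  A→a c S: FOLLOW(S) ⊇ FOLLOW(A) ⊇ {$,b}; new: +{b}
  S→b B: FOLLOW(B) ⊇ FOLLOW(S) ⊇ {$,b}; new: +{b}
  S→c C: FOLLOW(C) ⊇ FOLLOW(S) ⊇ {$,b}; new: +{b}
  FOLLOW(S)={$,b}  FOLLOW(A)={$,b}  FOLLOW(B)={$,b}  FOLLOW(C)={$,a,b}
pass 3: — fixpoint
  FOLLOW(S)={$,b}  FOLLOW(A)={$,b}  FOLLOW(B)={$,b}  FOLLOW(C)={$,a,b}

FOLLOW(C) = ["$", "a", "b"]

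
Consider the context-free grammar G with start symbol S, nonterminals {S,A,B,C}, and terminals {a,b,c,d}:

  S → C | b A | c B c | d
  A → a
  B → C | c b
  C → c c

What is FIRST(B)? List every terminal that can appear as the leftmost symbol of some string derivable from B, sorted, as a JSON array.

FIRST iteration:
[1]
  A via A→a: +{a}
  B via B→c b: +{c}
  C via C→c c: +{c}
  S via S→C: +{c}
  S via S→b A: +{b}
  S via S→d: +{d}
  S: {b,c,d}  A: {a}  B: {c}  C: {c}
[2] (stable)
  S: {b,c,d}  A: {a}  B: {c}  C: {c}

FIRST(B) = ["c"]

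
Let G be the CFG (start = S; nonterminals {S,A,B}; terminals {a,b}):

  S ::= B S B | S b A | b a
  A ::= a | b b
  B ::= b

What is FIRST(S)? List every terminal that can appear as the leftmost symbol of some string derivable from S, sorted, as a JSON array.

Compute FIRST by fixpoint:
iter 1:
  A via A→a: +{a}
  A via A→b b: +{b}
  B via B→b: +{b}
  S via S→B S B: +{b}
  FIRST(S)={b}  FIRST(A)={a,b}  FIRST(B)={b}
iter 2: (stable)
  FIRST(S)={b}  FIRST(A)={a,b}  FIRST(B)={b}

FIRST(S) = ["b"]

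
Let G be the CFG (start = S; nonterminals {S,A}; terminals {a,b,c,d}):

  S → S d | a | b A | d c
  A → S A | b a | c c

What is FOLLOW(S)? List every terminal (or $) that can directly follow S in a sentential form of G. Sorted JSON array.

FIRST sets, iterate to fixpoint:
pass 1:
  A via A→b a: +{b}
  A via A→c c: +{c}
  S via S→a: +{a}
  S via S→b A: +{b}
  S via S→d c: +{d}
  S: {a,b,d}  A: {b,c}
pass 2:
  A via A→S A: +{a,d}
  S: {a,b,d}  A: {a,b,c,d}
pass 3: done
  S: {a,b,d}  A: {a,b,c,d}

Compute FOLLOW by fixpoint:
initialize: $ ∈ FOLLOW(S)
pass 1:
  A→S A: FOLLOW(S) ⊇ FIRST(A) = {a,b,c,d}; new: +{a,b,c,d}
  S→b A: FOLLOW(A) ⊇ FOLLOW(S) ⊇ {$,a,b,c,d}; new: +{$,a,b,c,d}
  FOLLOW(S)={$,a,b,c,d}  FOLLOW(A)={$,a,b,c,d}
pass 2: (no change)
  FOLLOW(S)={$,a,b,c,d}  FOLLOW(A)={$,a,b,c,d}

FOLLOW(S) = ["$", "a", "b", "c", "d"]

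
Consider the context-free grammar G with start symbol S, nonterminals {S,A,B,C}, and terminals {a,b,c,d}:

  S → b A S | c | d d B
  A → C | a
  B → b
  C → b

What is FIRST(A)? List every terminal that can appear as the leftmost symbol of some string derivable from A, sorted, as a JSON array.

FIRST iteration:
round 1:
  A via A→a: +{a}
  B via B→b: +{b}
  C via C→b: +{b}
  S via S→b A S: +{b}
  S via S→c: +{c}
  S via S→d d B: +{d}
  FIRST[S]={b,c,d}  FIRST[A]={a}  FIRST[B]={b}  FIRST[C]={b}
round 2:
  A via A→C: +{b}
  FIRST[S]={b,c,d}  FIRST[A]={a,b}  FIRST[B]={b}  FIRST[C]={b}
round 3: done
  FIRST[S]={b,c,d}  FIRST[A]={a,b}  FIRST[B]={b}  FIRST[C]={b}

FIRST(A) = ["a", "b"]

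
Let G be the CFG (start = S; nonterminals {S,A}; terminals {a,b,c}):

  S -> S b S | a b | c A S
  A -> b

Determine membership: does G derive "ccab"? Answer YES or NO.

CNF form of G:
  S -> S X3 | T1 T0 | T2 X4
  A -> b
  T0 -> b
  T1 -> a
  T2 -> c
  X3 -> T0 S
  X4 -> A S

CYK table (by increasing span):
  [0..0]={T2}  "c"  orig:{}
  [1..1]={T2}  "c"  orig:{}
  [2..2]={T1}  "a"  orig:{}
  [3..3]={A,T0}  "b"  orig:{A}
  [0..1]=∅  "cc"
  [1..2]=∅  "ca"
  [2..3]={S}  "ab"
  [0..2]=∅  "cca"
  [1..3]=∅  "cab"
  [0..3]=∅  "ccab"

S ∉ T[0,3] ⇒ NO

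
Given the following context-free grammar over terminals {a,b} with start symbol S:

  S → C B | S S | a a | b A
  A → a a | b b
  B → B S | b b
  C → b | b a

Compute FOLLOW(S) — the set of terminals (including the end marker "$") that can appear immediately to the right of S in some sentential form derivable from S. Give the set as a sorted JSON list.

Compute FIRST by fixpoint:
[1]
  A via A→a a: +{a}
  A via A→b b: +{b}
  B via B→b b: +{b}
  C via C→b: +{b}
  S via S→C B: +{b}
  S via S→a a: +{a}
  FIRST[S]={a,b}  FIRST[A]={a,b}  FIRST[B]={b}  FIRST[C]={b}
[2] — fixpoint
  FIRST[S]={a,b}  FIRST[A]={a,b}  FIRST[B]={b}  FIRST[C]={b}

FOLLOW iteration:
FOLLOW(S) := {$}
round 1:
  B→B S: FOLLOW(B) ⊇ FIRST(S) = {a,b}; new: +{a,b}
  B→B S: FOLLOW(S) ⊇ FOLLOW(B) ⊇ {a,b}; new: +{a,b}
  S→C B: FOLLOW(C) ⊇ FIRST(B) = {b}; new: +{b}
  S→C B: FOLLOW(B) ⊇ FOLLOW(S) ⊇ {$,a,b}; new: +{$}
  S→b A: FOLLOW(A) ⊇ FOLLOW(S) ⊇ {$,a,b}; new: +{$,a,b}
  FOLLOW(S)={$,a,b}  FOLLOW(A)={$,a,b}  FOLLOW(B)={$,a,b}  FOLLOW(C)={b}
round 2: (stable)
  FOLLOW(S)={$,a,b}  FOLLOW(A)={$,a,b}  FOLLOW(B)={$,a,b}  FOLLOW(C)={b}

FOLLOW(S) = ["$", "a", "b"]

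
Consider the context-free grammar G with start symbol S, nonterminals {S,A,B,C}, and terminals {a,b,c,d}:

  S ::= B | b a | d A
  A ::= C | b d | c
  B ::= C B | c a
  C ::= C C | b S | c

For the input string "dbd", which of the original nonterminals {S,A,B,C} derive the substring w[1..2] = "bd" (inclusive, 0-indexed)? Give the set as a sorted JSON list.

Convert to CNF:
  S -> C B | T0 T3 | T1 A | T2 T3
  A -> C C | T0 S | T0 T1 | c
  B -> C B | T2 T3
  C -> C C | T0 S | c
  T0 -> b
  T1 -> d
  T2 -> c
  T3 -> a

Fill CYK table bottom-up — only the sub-triangle for w[1..2]:
  T[1,1] 'b' = {T0}  orig:{}
  T[2,2] 'd' = {T1}  orig:{}
  T[1,2] 'bd' = {A}

Original NTs in T[1,2] deriving "bd": ["A"]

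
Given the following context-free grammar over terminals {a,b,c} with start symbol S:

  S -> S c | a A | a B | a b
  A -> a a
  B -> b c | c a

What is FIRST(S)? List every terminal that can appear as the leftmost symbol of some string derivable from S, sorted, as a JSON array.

FIRST iteration:
pass 1:
  A via A→a a: +{a}
  B via B→b c: +{b}
  B via B→c a: +{c}
  S via S→a A: +{a}
  FIRST[S]={a}  FIRST[A]={a}  FIRST[B]={b,c}
pass 2: done
  FIRST[S]={a}  FIRST[A]={a}  FIRST[B]={b,c}

FIRST(S) = ["a"]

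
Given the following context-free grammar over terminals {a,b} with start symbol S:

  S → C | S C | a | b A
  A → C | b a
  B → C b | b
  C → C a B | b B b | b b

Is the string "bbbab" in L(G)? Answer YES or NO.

Convert to CNF:
  S -> C X6 | S C | T1 A | T1 T1 | T1 X7 | a
  A -> C X2 | T1 T0 | T1 T1 | T1 X3
  B -> C T1 | b
  C -> C X4 | T1 T1 | T1 X5
  T0 -> a
  T1 -> b
  X2 -> T0 B
  X3 -> B T1
  X4 -> T0 B
  X5 -> B T1
  X6 -> T0 B
  X7 -> B T1

CYK table (by increasing span):
  T[0,0] 'b' = {B,T1}  orig:{B}
  T[1,1] 'b' = {B,T1}  orig:{B}
  T[2,2] 'b' = {B,T1}  orig:{B}
  T[3,3] 'a' = {S,T0}  orig:{S}
  T[4,4] 'b' = {B,T1}  orig:{B}
  T[0,1] 'bb' = {A,C,S,X3,X5,X7}  orig:{A,C,S}
  T[1,2] 'bb' = {A,C,S,X3,X5,X7}  orig:{A,C,S}
  T[2,3] 'ba' = {A}
  T[3,4] 'ab' = {X2,X4,X6}  orig:{}
  T[0,2] 'bbb' = {A,B,C,S}
  T[1,3] 'bba' = {S}
  T[2,4] 'bab' = ∅
  T[0,3] 'bbba' = ∅
  T[1,4] 'bbab' = {A,C,S}
  T[0,4] 'bbbab' = {A,C,S}

S ∈ T[0,4] ⇒ YES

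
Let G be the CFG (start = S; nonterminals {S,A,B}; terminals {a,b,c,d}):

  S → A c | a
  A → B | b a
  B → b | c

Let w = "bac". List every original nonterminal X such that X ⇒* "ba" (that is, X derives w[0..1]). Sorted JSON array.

Convert to CNF:
  S -> A T2 | a
  A -> T0 T1 | b | c
  B -> b | c
  T0 -> b
  T1 -> a
  T2 -> c

CYK fill, restricted to cells inside w[0..1]:
  cell(0,0) b: {A,B,T0}  orig:{A,B}
  cell(1,1) a: {S,T1}  orig:{S}
  cell(0,1) ba: {A}

Original NTs in T[0,1] deriving "ba": ["A"]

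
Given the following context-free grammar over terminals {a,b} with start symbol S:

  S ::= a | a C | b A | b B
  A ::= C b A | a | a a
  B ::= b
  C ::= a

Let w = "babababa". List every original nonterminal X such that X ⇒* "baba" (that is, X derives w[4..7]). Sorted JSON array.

Convert to CNF:
  S -> T0 A | T0 B | T1 C | a
  A -> C X2 | T1 T1 | a
  B -> b
  C -> a
  T0 -> b
  T1 -> a
  X2 -> T0 A

Fill CYK table bottom-up, restricted to cells inside w[4..7]:
  T[4,4] 'b' = {B,T0}  orig:{B}
  T[5,5] 'a' = {A,C,S,T1}  orig:{A,C,S}
  T[6,6] 'b' = {B,T0}  orig:{B}
  T[7,7] 'a' = {A,C,S,T1}  orig:{A,C,S}
  T[4,5] 'ba' = {S,X2}  orig:{S}
  T[5,6] 'ab' = ∅
  T[6,7] 'ba' = {S,X2}  orig:{S}
  T[4,6] 'bab' = ∅
  T[5,7] 'aba' = {A}
  T[4,7] 'baba' = {S,X2}  orig:{S}

Original NTs in T[4,7] deriving "baba": ["S"]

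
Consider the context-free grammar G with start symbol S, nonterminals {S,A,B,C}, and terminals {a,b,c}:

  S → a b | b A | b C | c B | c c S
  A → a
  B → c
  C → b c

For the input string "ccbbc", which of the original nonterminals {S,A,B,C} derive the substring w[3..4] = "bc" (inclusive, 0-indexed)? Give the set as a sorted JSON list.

CNF form of G:
  S -> T0 A | T0 C | T1 B | T1 X3 | T2 T0
  A -> a
  B -> c
  C -> T0 T1
  T0 -> b
  T1 -> c
  T2 -> a
  X3 -> T1 S

CYK fill — only the sub-triangle for w[3..4]:
  [3..3]={T0}  "b"  orig:{}
  [4..4]={B,T1}  "c"  orig:{B}
  [3..4]={C}  "bc"

Original NTs in T[3,4] deriving "bc": ["C"]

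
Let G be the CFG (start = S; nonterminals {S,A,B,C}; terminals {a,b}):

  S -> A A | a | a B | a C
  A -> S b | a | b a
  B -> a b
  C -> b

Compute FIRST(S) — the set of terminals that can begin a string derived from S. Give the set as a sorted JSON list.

FIRST sets, iterate to fixpoint:
pass 1:
  A via A→a: +{a}
  A via A→b a: +{b}
  B via B→a b: +{a}
  C via C→b: +{b}
  S via S→A A: +{a,b}
  FIRST(S)={a,b}  FIRST(A)={a,b}  FIRST(B)={a}  FIRST(C)={b}
pass 2: (no change)
  FIRST(S)={a,b}  FIRST(A)={a,b}  FIRST(B)={a}  FIRST(C)={b}

FIRST(S) = ["a", "b"]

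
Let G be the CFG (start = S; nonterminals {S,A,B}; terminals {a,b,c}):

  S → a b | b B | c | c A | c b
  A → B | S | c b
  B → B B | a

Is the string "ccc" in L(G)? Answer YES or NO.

CNF form of G:
  S -> T0 T1 | T1 B | T2 A | T2 T1 | c
  A -> B B | T0 T1 | T1 B | T2 A | T2 T1 | a | c
  B -> B B | a
  T0 -> a
  T1 -> b
  T2 -> c

CYK fill:
  T[0,0] 'c' = {A,S,T2}  orig:{A,S}
  T[1,1] 'c' = {A,S,T2}  orig:{A,S}
  T[2,2] 'c' = {A,S,T2}  orig:{A,S}
  T[0,1] 'cc' = {A,S}
  T[1,2] 'cc' = {A,S}
  T[0,2] 'ccc' = {A,S}

S ∈ T[0,2] ⇒ YES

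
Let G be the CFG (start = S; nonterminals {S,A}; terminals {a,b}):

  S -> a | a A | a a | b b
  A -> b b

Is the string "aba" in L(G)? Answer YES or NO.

Convert to CNF:
  S -> T0 T0 | T1 A | T1 T1 | a
  A -> T0 T0
  T0 -> b
  T1 -> a

Fill CYK table bottom-up:
  [0..0]={S,T1}  "a"  orig:{S}
  [1..1]={T0}  "b"  orig:{}
  [2..2]={S,T1}  "a"  orig:{S}
  [0..1]=∅  "ab"
  [1..2]=∅  "ba"
  [0..2]=∅  "aba"

S ∉ T[0,2] ⇒ NO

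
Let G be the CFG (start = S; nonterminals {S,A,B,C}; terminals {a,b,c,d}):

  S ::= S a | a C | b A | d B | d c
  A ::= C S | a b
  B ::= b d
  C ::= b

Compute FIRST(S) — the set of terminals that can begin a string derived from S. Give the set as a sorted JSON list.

Compute FIRST by fixpoint:
pass 1:
  A via A→a b: +{a}
  B via B→b d: +{b}
  C via C→b: +{b}
  S via S→a C: +{a}
  S via S→b A: +{b}
  S via S→d B: +{d}
  S: {a,b,d}  A: {a}  B: {b}  C: {b}
pass 2:
  A via A→C S: +{b}
  S: {a,b,d}  A: {a,b}  B: {b}  C: {b}
pass 3: (no change)
  S: {a,b,d}  A: {a,b}  B: {b}  C: {b}

FIRST(S) = ["a", "b", "d"]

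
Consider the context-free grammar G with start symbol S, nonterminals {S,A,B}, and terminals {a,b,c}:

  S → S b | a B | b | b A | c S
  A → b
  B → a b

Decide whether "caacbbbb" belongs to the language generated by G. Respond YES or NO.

CNF form of G:
  S -> S T1 | T0 B | T1 A | T2 S | b
  A -> b
  B -> T0 T1
  T0 -> a
  T1 -> b
  T2 -> c

CYK table (by increasing span):
  [0..0]={T2}  "c"  orig:{}
  [1..1]={T0}  "a"  orig:{}
  [2..2]={T0}  "a"  orig:{}
  [3..3]={T2}  "c"  orig:{}
  [4..4]={A,S,T1}  "b"  orig:{A,S}
  [5..5]={A,S,T1}  "b"  orig:{A,S}
  [6..6]={A,S,T1}  "b"  orig:{A,S}
  [7..7]={A,S,T1}  "b"  orig:{A,S}
  [0..1]=∅  "ca"
  [1..2]=∅  "aa"
  [2..3]=∅  "ac"
  [3..4]={S}  "cb"
  [4..5]={S}  "bb"
  [5..6]={S}  "bb"
  [6..7]={S}  "bb"
  [0..2]=∅  "caa"
  [1..3]=∅  "aac"
  [2..4]=∅  "acb"
  [3..5]={S}  "cbb"
  [4..6]={S}  "bbb"
  [5..7]={S}  "bbb"
  [0..3]=∅  "caac"
  [1..4]=∅  "aacb"
  [2..5]=∅  "acbb"
  [3..6]={S}  "cbbb"
  [4..7]={S}  "bbbb"
  [0..4]=∅  "caacb"
  [1..5]=∅  "aacbb"
  [2..6]=∅  "acbbb"
  [3..7]={S}  "cbbbb"
  [0..5]=∅  "caacbb"
  [1..6]=∅  "aacbbb"
  [2..7]=∅  "acbbbb"
  [0..6]=∅  "caacbbb"
  [1..7]=∅  "aacbbbb"
  [0..7]=∅  "caacbbbb"

S ∉ T[0,7] ⇒ NO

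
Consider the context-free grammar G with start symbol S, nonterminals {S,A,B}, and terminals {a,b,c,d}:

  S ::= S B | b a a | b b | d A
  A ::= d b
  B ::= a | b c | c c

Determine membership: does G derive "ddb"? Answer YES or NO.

CNF form of G:
  S -> S B | T0 A | T1 T1 | T1 X4
  A -> T0 T1
  B -> T1 T2 | T2 T2 | a
  T0 -> d
  T1 -> b
  T2 -> c
  T3 -> a
  X4 -> T3 T3

Fill CYK table bottom-up:
  T[0,0] 'd' = {T0}  orig:{}
  T[1,1] 'd' = {T0}  orig:{}
  T[2,2] 'b' = {T1}  orig:{}
  T[0,1] 'dd' = ∅
  T[1,2] 'db' = {A}
  T[0,2] 'ddb' = {S}

S ∈ T[0,2] ⇒ YES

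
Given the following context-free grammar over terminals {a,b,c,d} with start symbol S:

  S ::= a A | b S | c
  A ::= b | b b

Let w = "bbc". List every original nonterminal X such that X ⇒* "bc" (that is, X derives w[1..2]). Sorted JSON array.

Convert to CNF:
  S -> T0 S | T1 A | c
  A -> T0 T0 | b
  T0 -> b
  T1 -> a

CYK fill — only the sub-triangle for w[1..2]:
  [1..1]={A,T0}  "b"  orig:{A}
  [2..2]={S}  "c"
  [1..2]={S}  "bc"

Original NTs in T[1,2] deriving "bc": ["S"]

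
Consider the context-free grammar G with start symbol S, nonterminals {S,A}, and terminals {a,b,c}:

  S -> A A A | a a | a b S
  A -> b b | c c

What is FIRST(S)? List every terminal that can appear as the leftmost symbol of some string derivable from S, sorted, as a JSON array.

FIRST sets, iterate to fixpoint:
[1]
  A via A→b b: +{b}
  A via A→c c: +{c}
  S via S→A A A: +{b,c}
  S via S→a a: +{a}
  FIRST[S]={a,b,c}  FIRST[A]={b,c}
[2] (stable)
  FIRST[S]={a,b,c}  FIRST[A]={b,c}

FIRST(S) = ["a", "b", "c"]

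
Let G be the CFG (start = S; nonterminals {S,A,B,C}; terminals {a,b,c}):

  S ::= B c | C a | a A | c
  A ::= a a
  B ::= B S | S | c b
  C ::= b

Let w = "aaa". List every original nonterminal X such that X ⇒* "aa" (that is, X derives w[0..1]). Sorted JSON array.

CNF form of G:
  S -> B T1 | C T0 | T0 A | c
  A -> T0 T0
  B -> B S | B T1 | C T0 | T0 A | T1 T2 | c
  C -> b
  T0 -> a
  T1 -> c
  T2 -> b

CYK table (by increasing span) (cells [i..j] with 0 ≤ i ≤ j ≤ 1 only):
  [0..0]={T0}  "a"  orig:{}
  [1..1]={T0}  "a"  orig:{}
  [0..1]={A}  "aa"

Original NTs in T[0,1] deriving "aa": ["A"]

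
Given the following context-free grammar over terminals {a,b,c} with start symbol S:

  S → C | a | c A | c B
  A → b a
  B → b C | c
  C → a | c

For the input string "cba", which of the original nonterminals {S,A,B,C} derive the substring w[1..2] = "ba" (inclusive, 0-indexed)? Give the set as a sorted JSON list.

Convert to CNF:
  S -> T2 A | T2 B | a | c
  A -> T0 T1
  B -> T0 C | c
  C -> a | c
  T0 -> b
  T1 -> a
  T2 -> c

CYK table (by increasing span), restricted to cells inside w[1..2]:
  T[1,1] 'b' = {T0}  orig:{}
  T[2,2] 'a' = {C,S,T1}  orig:{C,S}
  T[1,2] 'ba' = {A,B}

Original NTs in T[1,2] deriving "ba": ["A", "B"]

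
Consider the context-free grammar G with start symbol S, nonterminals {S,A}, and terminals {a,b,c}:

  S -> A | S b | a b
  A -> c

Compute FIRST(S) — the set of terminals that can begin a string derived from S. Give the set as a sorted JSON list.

FIRST sets, iterate to fixpoint:
[1]
  A via A→c: +{c}
  S via S→A: +{c}
  S via S→a b: +{a}
  FIRST(S)={a,c}  FIRST(A)={c}
[2] (stable)
  FIRST(S)={a,c}  FIRST(A)={c}

FIRST(S) = ["a", "c"]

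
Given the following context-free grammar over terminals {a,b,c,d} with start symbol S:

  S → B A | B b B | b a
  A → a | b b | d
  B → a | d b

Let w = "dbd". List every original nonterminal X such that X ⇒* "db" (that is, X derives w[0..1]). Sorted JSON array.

Convert to CNF:
  S -> B A | B X3 | T0 T2
  A -> T0 T0 | a | d
  B -> T1 T0 | a
  T0 -> b
  T1 -> d
  T2 -> a
  X3 -> T0 B

CYK table (by increasing span), restricted to cells inside w[0..1]:
  cell(0,0) d: {A,T1}  orig:{A}
  cell(1,1) b: {T0}  orig:{}
  cell(0,1) db: {B}

Original NTs in T[0,1] deriving "db": ["B"]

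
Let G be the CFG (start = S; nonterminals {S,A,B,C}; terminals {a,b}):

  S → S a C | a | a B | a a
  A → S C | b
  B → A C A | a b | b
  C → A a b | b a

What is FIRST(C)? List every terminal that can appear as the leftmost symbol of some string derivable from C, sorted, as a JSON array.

FIRST sets, iterate to fixpoint:
round 1:
  A via A→b: +{b}
  B via B→A C A: +{b}
  B via B→a b: +{a}
  C via C→A a b: +{b}
  S via S→a: +{a}
  FIRST[S]={a}  FIRST[A]={b}  FIRST[B]={a,b}  FIRST[C]={b}
round 2:
  A via A→S C: +{a}
  C via C→A a b: +{a}
  FIRST[S]={a}  FIRST[A]={a,b}  FIRST[B]={a,b}  FIRST[C]={a,b}
round 3: (stable)
  FIRST[S]={a}  FIRST[A]={a,b}  FIRST[B]={a,b}  FIRST[C]={a,b}

FIRST(C) = ["a", "b"]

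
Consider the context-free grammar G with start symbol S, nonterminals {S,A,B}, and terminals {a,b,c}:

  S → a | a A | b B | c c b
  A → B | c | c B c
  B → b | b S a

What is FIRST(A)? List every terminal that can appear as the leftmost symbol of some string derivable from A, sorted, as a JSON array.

FIRST sets, iterate to fixpoint:
pass 1:
  A via A→c: +{c}
  B via B→b: +{b}
  S via S→a: +{a}
  S via S→b B: +{b}
  S via S→c c b: +{c}
  FIRST(S)={a,b,c}  FIRST(A)={c}  FIRST(B)={b}
pass 2:
  A via A→B: +{b}
  FIRST(S)={a,b,c}  FIRST(A)={b,c}  FIRST(B)={b}
pass 3: (stable)
  FIRST(S)={a,b,c}  FIRST(A)={b,c}  FIRST(B)={b}

FIRST(A) = ["b", "c"]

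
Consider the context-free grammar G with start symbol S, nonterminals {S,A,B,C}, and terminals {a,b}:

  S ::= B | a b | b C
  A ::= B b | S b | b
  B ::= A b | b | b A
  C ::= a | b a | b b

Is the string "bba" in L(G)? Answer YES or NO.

Convert to CNF:
  S -> A T0 | T0 A | T0 C | T1 T0 | b
  A -> B T0 | S T0 | b
  B -> A T0 | T0 A | b
  C -> T0 T0 | T0 T1 | a
  T0 -> b
  T1 -> a

Fill CYK table bottom-up:
  T[0,0] 'b' = {A,B,S,T0}  orig:{A,B,S}
  T[1,1] 'b' = {A,B,S,T0}  orig:{A,B,S}
  T[2,2] 'a' = {C,T1}  orig:{C}
  T[0,1] 'bb' = {A,B,C,S}
  T[1,2] 'ba' = {C,S}
  T[0,2] 'bba' = {S}

S ∈ T[0,2] ⇒ YES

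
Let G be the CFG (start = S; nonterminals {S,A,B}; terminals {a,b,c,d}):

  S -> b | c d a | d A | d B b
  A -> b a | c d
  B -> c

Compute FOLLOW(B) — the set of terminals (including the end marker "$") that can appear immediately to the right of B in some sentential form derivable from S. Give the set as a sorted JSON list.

FIRST sets, iterate to fixpoint:
pass 1:
  A via A→b a: +{b}
  A via A→c d: +{c}
  B via B→c: +{c}
  S via S→b: +{b}
  S via S→c d a: +{c}
  S via S→d A: +{d}
  FIRST(S)={b,c,d}  FIRST(A)={b,c}  FIRST(B)={c}
pass 2: done
  FIRST(S)={b,c,d}  FIRST(A)={b,c}  FIRST(B)={c}

FOLLOW iteration:
FOLLOW(S) := {$}
[1]
  S→d A: FOLLOW(A) ⊇ FOLLOW(S) ⊇ {$}; new: +{$}
  S→d B b: FOLLOW(B) ⊇ FIRST(b) = {b}; new: +{b}
  FOLLOW[S]={$}  FOLLOW[A]={$}  FOLLOW[B]={b}
[2] (no change)
  FOLLOW[S]={$}  FOLLOW[A]={$}  FOLLOW[B]={b}

FOLLOW(B) = ["b"]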